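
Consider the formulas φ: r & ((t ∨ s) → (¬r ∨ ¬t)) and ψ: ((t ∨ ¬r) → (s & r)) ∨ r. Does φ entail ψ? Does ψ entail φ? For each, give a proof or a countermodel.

(→) Assume the antecedent. If r is true, ((t ∨ ¬r) → (s & r)) ∨ r reduces to true regardless of the other variables. If r is false, the antecedent cannot hold. Either way ((t ∨ ¬r) → (s & r)) ∨ r holds.

(←) This fails. Under r = T, t = T, s = F, the left side is false but the right side is true.

Only the forward implication holds.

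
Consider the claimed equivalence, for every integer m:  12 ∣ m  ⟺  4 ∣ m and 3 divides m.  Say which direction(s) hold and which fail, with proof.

[⇒] If 12 ∣ m, write m = 12q. Since 12 = 3·4, m = 4·(3q), so 4 ∣ m; and since 12 = 4·3, m = 3·(4q), so 3 ∣ m.

[⇐] Suppose 4 ∣ m and 3 ∣ m. Any common multiple of 4 and 3 is a multiple of their lcm; here gcd(4, 3) = 1, so lcm(4, 3) = 4·3 = 12, so 12 ∣ m.

Both implications hold.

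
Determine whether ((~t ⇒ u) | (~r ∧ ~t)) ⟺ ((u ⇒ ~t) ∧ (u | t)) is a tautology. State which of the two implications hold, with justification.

(⟹) This fails. Under t = F, r = F, u = F, the left side is true but the right side is false.

(⟸) Assume the antecedent. If t is true, (~t ⇒ u) | (~r ∧ ~t) reduces to true regardless of the other variables. If t is false, the antecedent forces (t = F, r = F, u = T) or (t = F, r = T, u = T), and (~t ⇒ u) | (~r ∧ ~t) holds there. Either way (~t ⇒ u) | (~r ∧ ~t) holds.

Only the converse holds.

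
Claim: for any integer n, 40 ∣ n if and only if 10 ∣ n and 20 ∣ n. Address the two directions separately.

Only the forward implication holds.

(→) If 40 ∣ n, write n = 40q. Since 40 = 4·10, n = 10·(4q), so 10 ∣ n; and since 40 = 2·20, n = 20·(2q), so 20 ∣ n.

(←) This fails: take n = 20. Both 10 ∣ 20 and 20 ∣ 20, yet 20 is not a multiple of 40 (since 20 = 0·40 + 20), so 40 ∤ 20.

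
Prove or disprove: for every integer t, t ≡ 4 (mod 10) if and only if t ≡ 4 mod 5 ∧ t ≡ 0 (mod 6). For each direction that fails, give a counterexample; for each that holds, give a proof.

Not equivalent: only (⇐) holds.

(⟹) This fails: t = 4 gives 4 ≡ 4 (mod 10) but 4 ≡ 4 (mod 6), so the conjunction on the right does not hold.

(⟸) Conversely, if t ≡ 4 (mod 5) and t ≡ 0 (mod 6), then by the Chinese remainder theorem t ≡ 24 (mod 30). Since 24 ≡ 4 (mod 10) and 10 ∣ 30, we get t ≡ 4 (mod 10).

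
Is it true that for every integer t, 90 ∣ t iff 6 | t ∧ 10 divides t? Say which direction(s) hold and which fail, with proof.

Only the forward direction holds.

(⇒) If 90 ∣ t, write t = 90q. Since 90 = 15·6, t = 6·(15q), so 6 ∣ t; and since 90 = 9·10, t = 10·(9q), so 10 ∣ t.

(⇐) This fails: take t = 30. Both 6 ∣ 30 and 10 ∣ 30, yet 30 is not a multiple of 90 (since 30 = 0·90 + 30), so 90 ∤ 30.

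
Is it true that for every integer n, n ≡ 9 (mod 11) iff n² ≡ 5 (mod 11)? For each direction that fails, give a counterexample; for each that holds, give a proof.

[⇒] This fails: take n = 9. Then 9 ≡ 9 (mod 11), but 9² = 81 ≡ 4 (mod 11), not 5.

[⇐] This fails: take n = 4. Then 4² = 16 ≡ 5 (mod 11), yet 4 ≡ 4 (mod 11), not 9.

Neither implication holds.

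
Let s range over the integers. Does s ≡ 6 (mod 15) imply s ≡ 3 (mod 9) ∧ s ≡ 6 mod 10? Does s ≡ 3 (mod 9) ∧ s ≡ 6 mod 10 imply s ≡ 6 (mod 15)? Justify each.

Only the converse holds.

(⟹) This fails: s = 36 gives 36 ≡ 6 (mod 15) but 36 ≡ 0 (mod 9), so the conjunction on the right does not hold.

(⟸) Conversely, if s ≡ 3 (mod 9) and s ≡ 6 (mod 10), then by the Chinese remainder theorem s ≡ 66 (mod 90). Since 66 ≡ 6 (mod 15) and 15 ∣ 90, we get s ≡ 6 (mod 15).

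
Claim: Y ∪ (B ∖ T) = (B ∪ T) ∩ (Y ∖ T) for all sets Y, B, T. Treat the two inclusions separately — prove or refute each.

The sets are not equal: only the reverse inclusion holds.

(⊆) This inclusion fails. Take Y = {1}, B = ∅, T = ∅; then 1 ∈ Y ∪ (B ∖ T) but 1 ∉ (B ∪ T) ∩ (Y ∖ T).

(⊇) Let x ∈ (B ∪ T) ∩ (Y ∖ T). Then x ∈ Y ∩ B and x ∉ T, from which x ∈ Y ∪ (B ∖ T).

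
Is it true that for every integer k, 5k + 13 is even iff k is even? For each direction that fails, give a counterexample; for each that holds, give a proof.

(→) This fails: k = 3 gives 5k + 13 = 28, which is even, but 3 is odd, not even.

(←) This also fails: k = 2 is even, but 5k + 13 = 23 is odd, not even.

Neither implication holds.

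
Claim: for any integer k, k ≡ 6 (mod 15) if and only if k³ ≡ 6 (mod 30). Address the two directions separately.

(←) The residues r modulo 30 with r³ ≡ 6 (mod 30) are exactly {6}, and each is ≡ 6 (mod 15).

(→) This fails: take k = 21. Then 21 ≡ 6 (mod 15), but 21³ = 9261 ≡ 21 (mod 30), not 6.

Only the converse holds.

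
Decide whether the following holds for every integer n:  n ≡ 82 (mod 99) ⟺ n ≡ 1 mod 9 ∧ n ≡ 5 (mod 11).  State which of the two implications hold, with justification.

The biconditional holds.

(⟹) Suppose n ≡ 82 (mod 99); write n = 99j + 82. Since 9 ∣ 99, reducing mod 9 gives n ≡ 82 ≡ 1 (mod 9); since 11 ∣ 99, reducing mod 11 gives n ≡ 82 ≡ 5 (mod 11).

(⟸) Conversely, if n ≡ 1 (mod 9) and n ≡ 5 (mod 11), then by the Chinese remainder theorem n ≡ 82 (mod 99). This is exactly n ≡ 82 (mod 99).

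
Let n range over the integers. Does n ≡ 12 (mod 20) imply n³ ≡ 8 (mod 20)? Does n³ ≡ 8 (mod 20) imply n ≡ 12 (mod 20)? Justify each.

(⇒) Suppose n ≡ 12 (mod 20). Write n = 20j + 12. Then (20j + 12)³ = 8000j³ + 14400j² + 8640j + 1728 = 20(400j³ + 720j² + 432j + 86) + 8, so n³ ≡ 8 (mod 20).

(⇐) This fails: take n = 2. Then 2³ = 8 ≡ 8 (mod 20), yet 2 ≡ 2 (mod 20), not 12.

Not equivalent: only (⇒) holds.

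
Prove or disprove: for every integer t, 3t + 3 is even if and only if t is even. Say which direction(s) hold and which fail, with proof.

Both directions fail.

(⇒) This fails: t = 7 gives 3t + 3 = 24, which is even, but 7 is odd, not even.

(⇐) This also fails: t = 6 is even, but 3t + 3 = 21 is odd, not even.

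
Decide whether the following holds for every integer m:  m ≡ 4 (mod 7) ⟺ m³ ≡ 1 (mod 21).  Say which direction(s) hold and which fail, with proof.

Both directions fail.

Forward direction. This fails: take m = 11. Then 11 ≡ 4 (mod 7), but 11³ = 1331 ≡ 8 (mod 21), not 1.

Converse. This fails: take m = 1. Then 1³ = 1 ≡ 1 (mod 21), yet 1 ≡ 1 (mod 7), not 4.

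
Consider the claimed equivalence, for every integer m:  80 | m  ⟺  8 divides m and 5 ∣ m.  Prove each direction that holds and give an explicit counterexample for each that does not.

(←) This fails: take m = 40. Both 8 ∣ 40 and 5 ∣ 40, yet 40 is not a multiple of 80 (since 40 = 0·80 + 40), so 80 ∤ 40.

(→) If 80 ∣ m, write m = 80q. Since 80 = 10·8, m = 8·(10q), so 8 ∣ m; and since 80 = 16·5, m = 5·(16q), so 5 ∣ m.

Only the forward direction holds.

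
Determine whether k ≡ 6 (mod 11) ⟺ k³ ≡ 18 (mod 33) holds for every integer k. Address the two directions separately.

Forward direction. This fails: take k = 17. Then 17 ≡ 6 (mod 11), but 17³ = 4913 ≡ 29 (mod 33), not 18.

Converse. The residues r modulo 33 with r³ ≡ 18 (mod 33) are exactly {6}, and each is ≡ 6 (mod 11).

Only the reverse direction holds.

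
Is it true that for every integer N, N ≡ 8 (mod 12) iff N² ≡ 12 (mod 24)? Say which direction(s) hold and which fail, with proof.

Neither direction holds.

(⇒) This fails: take N = 8. Then 8 ≡ 8 (mod 12), but 8² = 64 ≡ 16 (mod 24), not 12.

(⇐) This fails: take N = 6. Then 6² = 36 ≡ 12 (mod 24), yet 6 ≡ 6 (mod 12), not 8.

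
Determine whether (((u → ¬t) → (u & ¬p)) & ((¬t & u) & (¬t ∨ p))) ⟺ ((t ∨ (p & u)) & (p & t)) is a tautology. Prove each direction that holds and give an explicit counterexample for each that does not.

(⇒) This fails. Under p = F, u = T, t = F, the left side is true but the right side is false.

(⇐) This fails. Under p = T, u = F, t = T, the left side is false but the right side is true.

(⇒) fails and (⇐) fails.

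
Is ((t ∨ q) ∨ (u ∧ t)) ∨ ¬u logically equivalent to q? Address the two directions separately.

[⇒] This fails. Under q = F, t = F, u = F, the left side is true but the right side is false.

[⇐] Assume the antecedent. If q is true, ((t ∨ q) ∨ (u ∧ t)) ∨ ¬u reduces to true regardless of the other variables. If q is false, the antecedent cannot hold. Either way ((t ∨ q) ∨ (u ∧ t)) ∨ ¬u holds.

The forward direction fails; the converse holds.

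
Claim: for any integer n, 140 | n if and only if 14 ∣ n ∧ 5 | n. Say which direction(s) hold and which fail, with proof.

Forward direction. If 140 ∣ n, write n = 140q. Since 140 = 10·14, n = 14·(10q), so 14 ∣ n; and since 140 = 28·5, n = 5·(28q), so 5 ∣ n.

Converse. This fails: take n = 70. Both 14 ∣ 70 and 5 ∣ 70, yet 70 is not a multiple of 140 (since 70 = 0·140 + 70), so 140 ∤ 70.

Only the forward direction holds.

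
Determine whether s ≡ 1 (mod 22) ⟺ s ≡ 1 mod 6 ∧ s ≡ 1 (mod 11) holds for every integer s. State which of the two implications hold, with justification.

The forward direction fails; the converse holds.

(⟹) This fails: s = 45 gives 45 ≡ 1 (mod 22) but 45 ≡ 3 (mod 6), so the conjunction on the right does not hold.

(⟸) Conversely, if s ≡ 1 (mod 6) and s ≡ 1 (mod 11), then by the Chinese remainder theorem s ≡ 1 (mod 66). Since 1 ≡ 1 (mod 22) and 22 ∣ 66, we get s ≡ 1 (mod 22).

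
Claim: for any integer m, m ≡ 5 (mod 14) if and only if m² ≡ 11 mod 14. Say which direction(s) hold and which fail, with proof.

(→) Suppose m ≡ 5 (mod 14). Write m = 14j + 5. Then (14j + 5)² = 196j² + 140j + 25 = 14(14j² + 10j + 1) + 11, so m² ≡ 11 (mod 14).

(←) This fails: take m = 9. Then 9² = 81 ≡ 11 (mod 14), yet 9 ≡ 9 (mod 14), not 5.

The forward direction holds; the converse fails.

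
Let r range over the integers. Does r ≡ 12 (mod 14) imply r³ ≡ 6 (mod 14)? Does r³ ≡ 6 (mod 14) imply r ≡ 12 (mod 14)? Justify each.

Only the forward direction holds.

(⟹) Suppose r ≡ 12 (mod 14). Write r = 14j + 12. Then (14j + 12)³ = 2744j³ + 7056j² + 6048j + 1728 = 14(196j³ + 504j² + 432j + 123) + 6, so r³ ≡ 6 (mod 14).

(⟸) This fails: take r = 6. Then 6³ = 216 ≡ 6 (mod 14), yet 6 ≡ 6 (mod 14), not 12.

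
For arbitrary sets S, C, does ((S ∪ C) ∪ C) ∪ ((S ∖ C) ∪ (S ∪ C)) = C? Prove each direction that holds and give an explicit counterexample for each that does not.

Forward inclusion. This inclusion fails. Take S = {1}, C = ∅; then 1 ∈ ((S ∪ C) ∪ C) ∪ ((S ∖ C) ∪ (S ∪ C)) but 1 ∉ C.

Reverse inclusion. Let x ∈ C. Then either x ∈ C and x ∉ S; or x ∈ S ∩ C. In each case x ∈ ((S ∪ C) ∪ C) ∪ ((S ∖ C) ∪ (S ∪ C)), so C ⊆ ((S ∪ C) ∪ C) ∪ ((S ∖ C) ∪ (S ∪ C)).

(⊆) fails; (⊇) holds.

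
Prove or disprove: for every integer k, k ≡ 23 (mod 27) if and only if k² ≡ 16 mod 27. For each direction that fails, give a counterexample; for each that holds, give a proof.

The forward direction holds; the converse fails.

Forward direction. Suppose k ≡ 23 (mod 27). Write k = 27j + 23. Then (27j + 23)² = 729j² + 1242j + 529 = 27(27j² + 46j + 19) + 16, so k² ≡ 16 (mod 27).

Converse. This fails: take k = 4. Then 4² = 16 ≡ 16 (mod 27), yet 4 ≡ 4 (mod 27), not 23.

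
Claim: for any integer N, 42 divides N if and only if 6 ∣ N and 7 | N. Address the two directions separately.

Both directions hold; the statement is true.

(⇒) If 42 ∣ N, write N = 42q. Since 42 = 7·6, N = 6·(7q), so 6 ∣ N; and since 42 = 6·7, N = 7·(6q), so 7 ∣ N.

(⇐) Suppose 6 ∣ N and 7 ∣ N. Any common multiple of 6 and 7 is a multiple of their lcm; here gcd(6, 7) = 1, so lcm(6, 7) = 6·7 = 42, so 42 ∣ N.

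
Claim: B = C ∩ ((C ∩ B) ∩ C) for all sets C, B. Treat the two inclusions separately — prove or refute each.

Forward inclusion. This inclusion fails. Take C = ∅, B = {1}; then 1 ∈ B but 1 ∉ C ∩ ((C ∩ B) ∩ C).

Reverse inclusion. Let x ∈ C ∩ ((C ∩ B) ∩ C). Then x ∈ C ∩ B, from which x ∈ B.

(⊆) fails; (⊇) holds.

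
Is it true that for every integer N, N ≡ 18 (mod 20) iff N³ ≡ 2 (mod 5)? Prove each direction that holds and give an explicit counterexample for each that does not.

(→) Suppose N ≡ 18 (mod 20). Then N³ ≡ 18³ = 5832 (mod 20), and since 5 ∣ 20, also N³ ≡ 2 (mod 5).

(←) This fails: take N = 3. Then 3³ = 27 ≡ 2 (mod 5), yet 3 ≡ 3 (mod 20), not 18.

The forward direction holds; the converse fails.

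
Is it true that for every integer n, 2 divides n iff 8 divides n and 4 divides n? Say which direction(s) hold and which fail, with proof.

(⟹) This fails: take n = 2. Certainly 2 ∣ 2, but 8 ∤ 2.

(⟸) Suppose 8 ∣ n and 4 ∣ n. Any common multiple of 8 and 4 is a multiple of their lcm; here lcm(8, 4) = 8·4/gcd(8, 4) = 32/4 = 8, so 8 ∣ n. Since 2 ∣ 8, it follows that 2 ∣ n.

(⇒) fails; (⇐) holds.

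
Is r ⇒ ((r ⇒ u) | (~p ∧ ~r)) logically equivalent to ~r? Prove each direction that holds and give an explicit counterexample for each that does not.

(⟹) This fails. Under r = T, p = F, u = T, the left side is true but the right side is false.

(⟸) Assume the antecedent. If r is true, the antecedent cannot hold. If r is false, r ⇒ ((r ⇒ u) | (~p ∧ ~r)) reduces to true regardless of the other variables. Either way r ⇒ ((r ⇒ u) | (~p ∧ ~r)) holds.

Not equivalent: only (⇐) holds.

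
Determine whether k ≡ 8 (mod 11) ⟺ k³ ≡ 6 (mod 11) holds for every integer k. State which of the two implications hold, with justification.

Forward direction. Suppose k ≡ 8 (mod 11). Write k = 11j + 8. Then (11j + 8)³ = 1331j³ + 2904j² + 2112j + 512 = 11(121j³ + 264j² + 192j + 46) + 6, so k³ ≡ 6 (mod 11).

Converse. Suppose k³ ≡ 6 (mod 11). The only residue r in {0, …, 10} with r³ ≡ 6 (mod 11) is r = 8, so k ≡ 8 (mod 11).

Both implications hold.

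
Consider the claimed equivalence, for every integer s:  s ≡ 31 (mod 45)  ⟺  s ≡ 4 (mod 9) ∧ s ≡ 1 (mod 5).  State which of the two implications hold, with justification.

(⟹) Suppose s ≡ 31 (mod 45); write s = 45j + 31. Since 9 ∣ 45, reducing mod 9 gives s ≡ 31 ≡ 4 (mod 9); since 5 ∣ 45, reducing mod 5 gives s ≡ 31 ≡ 1 (mod 5).

(⟸) Conversely, if s ≡ 4 (mod 9) and s ≡ 1 (mod 5), then by the Chinese remainder theorem s ≡ 31 (mod 45). This is exactly s ≡ 31 (mod 45).

Both implications hold.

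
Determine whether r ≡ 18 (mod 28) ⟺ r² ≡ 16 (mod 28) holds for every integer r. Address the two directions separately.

(⇒) holds; (⇐) fails.

(⟸) This fails: take r = 4. Then 4² = 16 ≡ 16 (mod 28), yet 4 ≡ 4 (mod 28), not 18.

(⟹) Suppose r ≡ 18 (mod 28). Write r = 28j + 18. Then (28j + 18)² = 784j² + 1008j + 324 = 28(28j² + 36j + 11) + 16, so r² ≡ 16 (mod 28).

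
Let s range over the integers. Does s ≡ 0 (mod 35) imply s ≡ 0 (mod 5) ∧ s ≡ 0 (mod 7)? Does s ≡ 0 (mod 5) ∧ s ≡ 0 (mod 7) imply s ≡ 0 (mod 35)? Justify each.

Forward direction. Suppose s ≡ 0 (mod 35); write s = 35j + 0. Since 5 ∣ 35, reducing mod 5 gives s ≡ 0 (mod 5); since 7 ∣ 35, reducing mod 7 gives s ≡ 0 (mod 7).

Converse. If s ≡ 0 (mod 5) and s ≡ 0 (mod 7), then by the Chinese remainder theorem s ≡ 0 (mod 35). This is exactly s ≡ 0 (mod 35).

Both directions hold.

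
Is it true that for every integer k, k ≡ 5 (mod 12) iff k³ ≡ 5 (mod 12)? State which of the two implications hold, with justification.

Converse. Suppose k³ ≡ 5 (mod 12). The only residue r in {0, …, 11} with r³ ≡ 5 (mod 12) is r = 5, so k ≡ 5 (mod 12).

Forward direction. Suppose k ≡ 5 (mod 12). Write k = 12j + 5. Then (12j + 5)³ = 1728j³ + 2160j² + 900j + 125 = 12(144j³ + 180j² + 75j + 10) + 5, so k³ ≡ 5 (mod 12).

Both implications hold.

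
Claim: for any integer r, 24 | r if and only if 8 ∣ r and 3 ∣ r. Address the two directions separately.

Both implications hold.

Forward direction. If 24 ∣ r, write r = 24q. Since 24 = 3·8, r = 8·(3q), so 8 ∣ r; and since 24 = 8·3, r = 3·(8q), so 3 ∣ r.

Converse. Suppose 8 ∣ r and 3 ∣ r. Any common multiple of 8 and 3 is a multiple of their lcm; here gcd(8, 3) = 1, so lcm(8, 3) = 8·3 = 24, so 24 ∣ r.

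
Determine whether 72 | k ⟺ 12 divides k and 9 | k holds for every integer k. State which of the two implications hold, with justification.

(⇒) holds; (⇐) fails.

(⇒) If 72 ∣ k, write k = 72q. Since 72 = 6·12, k = 12·(6q), so 12 ∣ k; and since 72 = 8·9, k = 9·(8q), so 9 ∣ k.

(⇐) This fails: take k = 36. Both 12 ∣ 36 and 9 ∣ 36, yet 36 is not a multiple of 72 (since 36 = 0·72 + 36), so 72 ∤ 36.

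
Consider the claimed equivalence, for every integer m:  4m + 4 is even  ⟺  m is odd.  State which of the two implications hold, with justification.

Only the reverse direction holds.

(→) This fails: take m = 4. Then 4m + 4 = 20, which is even, yet m = 4 is even, not odd.

(←) Suppose m is odd. Since 4 is even, 4m is even for every m, so 4m + 4 has the same parity as 4, which is even. Hence 4m + 4 is even.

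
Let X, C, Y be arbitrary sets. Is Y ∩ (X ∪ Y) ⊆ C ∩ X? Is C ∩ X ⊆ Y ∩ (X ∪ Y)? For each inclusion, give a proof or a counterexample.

(⊆) fails and (⊇) fails.

(⟹) This inclusion fails. Take X = ∅, C = ∅, Y = {1}; then 1 ∈ Y ∩ (X ∪ Y) but 1 ∉ C ∩ X.

(⟸) This inclusion fails. Take X = {1}, C = {1}, Y = ∅; then 1 ∈ C ∩ X but 1 ∉ Y ∩ (X ∪ Y).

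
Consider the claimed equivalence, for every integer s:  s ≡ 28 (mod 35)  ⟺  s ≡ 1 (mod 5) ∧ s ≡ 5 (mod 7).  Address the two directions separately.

[⇒] This fails: s = 28 gives 28 ≡ 28 (mod 35) but 28 ≡ 3 (mod 5), so the conjunction on the right does not hold.

[⇐] This fails: s = 26 satisfies both congruences on the right (26 ≡ 1 mod 5 and 26 ≡ 5 mod 7) yet 26 ≡ 26 (mod 35), not 28.

Both directions fail.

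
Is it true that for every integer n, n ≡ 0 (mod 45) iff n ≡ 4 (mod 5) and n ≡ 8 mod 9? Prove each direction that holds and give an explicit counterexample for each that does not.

Forward direction. This fails: n = 0 gives 0 ≡ 0 (mod 45) but 0 ≡ 0 (mod 5), so the conjunction on the right does not hold.

Converse. This fails: n = 44 satisfies both congruences on the right (44 ≡ 4 mod 5 and 44 ≡ 8 mod 9) yet 44 ≡ 44 (mod 45), not 0.

Neither direction holds.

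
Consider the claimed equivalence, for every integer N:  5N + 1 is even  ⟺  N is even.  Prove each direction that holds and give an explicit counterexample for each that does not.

(⇒) fails and (⇐) fails.

[⇒] This fails: N = 3 gives 5N + 1 = 16, which is even, but 3 is odd, not even.

[⇐] This also fails: N = 2 is even, but 5N + 1 = 11 is odd, not even.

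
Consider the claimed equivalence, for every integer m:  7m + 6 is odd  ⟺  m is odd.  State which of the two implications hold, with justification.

(→) Suppose 7m + 6 is odd. Since 7 is odd, 7m and m have the same parity, so 7m + 6 ≡ m + 6 (mod 2). As 6 is even, 7m + 6 is odd exactly when m is odd. Thus m is odd.

(←) Conversely, suppose m is odd; write m = 2j + 1. Then 7m + 6 = 7·(2j + 1) + 6 = 2·7j + 13, which is odd.

The biconditional holds.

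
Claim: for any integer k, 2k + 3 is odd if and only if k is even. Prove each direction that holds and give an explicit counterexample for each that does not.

The forward direction fails; the converse holds.

(⇒) This fails: take k = 1. Then 2k + 3 = 5, which is odd, yet k = 1 is odd, not even.

(⇐) Suppose k is even. Since 2 is even, 2k is even for every k, so 2k + 3 has the same parity as 3, which is odd. Hence 2k + 3 is odd.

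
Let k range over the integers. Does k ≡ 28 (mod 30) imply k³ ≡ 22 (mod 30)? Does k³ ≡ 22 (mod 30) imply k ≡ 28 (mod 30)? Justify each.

(←) Suppose k³ ≡ 22 (mod 30). The only residue r in {0, …, 29} with r³ ≡ 22 (mod 30) is r = 28, so k ≡ 28 (mod 30).

(→) Suppose k ≡ 28 (mod 30). Write k = 30j + 28. Then (30j + 28)³ = 27000j³ + 75600j² + 70560j + 21952 = 30(900j³ + 2520j² + 2352j + 731) + 22, so k³ ≡ 22 (mod 30).

The biconditional holds.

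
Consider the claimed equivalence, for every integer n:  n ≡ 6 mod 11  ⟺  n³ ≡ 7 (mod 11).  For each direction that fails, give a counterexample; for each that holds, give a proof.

[⇐] Suppose n³ ≡ 7 (mod 11). The only residue r in {0, …, 10} with r³ ≡ 7 (mod 11) is r = 6, so n ≡ 6 (mod 11).

[⇒] Suppose n ≡ 6 mod 11. Write n = 11j + 6. Then (11j + 6)³ = 1331j³ + 2178j² + 1188j + 216 = 11(121j³ + 198j² + 108j + 19) + 7, so n³ ≡ 7 (mod 11).

Both implications hold.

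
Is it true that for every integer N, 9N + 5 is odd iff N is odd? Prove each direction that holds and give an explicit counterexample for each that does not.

Neither direction holds.

[⇒] This fails: N = 2 gives 9N + 5 = 23, which is odd, but 2 is even, not odd.

[⇐] This also fails: N = 3 is odd, but 9N + 5 = 32 is even, not odd.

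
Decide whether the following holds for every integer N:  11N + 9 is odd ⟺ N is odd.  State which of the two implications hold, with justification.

Both directions fail.

(⇒) This fails: N = 0 gives 11N + 9 = 9, which is odd, but 0 is even, not odd.

(⇐) This also fails: N = 5 is odd, but 11N + 9 = 64 is even, not odd.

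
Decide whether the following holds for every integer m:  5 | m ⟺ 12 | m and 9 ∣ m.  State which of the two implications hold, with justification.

Both directions fail.

(⇒) This fails: take m = 5. Certainly 5 ∣ 5, but 12 ∤ 5.

(⇐) This fails: take m = 36. Both 12 ∣ 36 and 9 ∣ 36, yet 36 is not a multiple of 5 (since 36 = 7·5 + 1), so 5 ∤ 36.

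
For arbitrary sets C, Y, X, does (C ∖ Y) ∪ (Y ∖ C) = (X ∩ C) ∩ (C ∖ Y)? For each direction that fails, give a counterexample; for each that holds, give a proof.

(⟹) This inclusion fails. Take C = {1}, Y = ∅, X = ∅; then 1 ∈ (C ∖ Y) ∪ (Y ∖ C) but 1 ∉ (X ∩ C) ∩ (C ∖ Y).

(⟸) Let x ∈ (X ∩ C) ∩ (C ∖ Y). Then x ∈ C ∩ X and x ∉ Y, from which x ∈ (C ∖ Y) ∪ (Y ∖ C).

The sets are not equal: only the reverse inclusion holds.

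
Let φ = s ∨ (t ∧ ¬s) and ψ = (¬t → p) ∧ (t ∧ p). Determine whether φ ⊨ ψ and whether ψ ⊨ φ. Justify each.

(⇒) fails; (⇐) holds.

[⇐] Assume the antecedent. If t is true, s ∨ (t ∧ ¬s) reduces to true regardless of the other variables. If t is false, the antecedent cannot hold. Either way s ∨ (t ∧ ¬s) holds.

[⇒] This fails. Under t = T, s = F, p = F, the left side is true but the right side is false.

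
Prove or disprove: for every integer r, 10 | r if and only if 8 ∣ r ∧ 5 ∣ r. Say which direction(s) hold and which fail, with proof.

Only the reverse direction holds.

Forward direction. This fails: take r = 10. Certainly 10 ∣ 10, but 8 ∤ 10.

Converse. Suppose 8 ∣ r and 5 ∣ r. Any common multiple of 8 and 5 is a multiple of their lcm; here gcd(8, 5) = 1, so lcm(8, 5) = 8·5 = 40, so 40 ∣ r. Since 10 ∣ 40, it follows that 10 ∣ r.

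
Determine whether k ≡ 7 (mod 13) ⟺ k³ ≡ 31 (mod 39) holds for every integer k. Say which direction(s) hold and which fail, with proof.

(→) This fails: take k = 20. Then 20 ≡ 7 (mod 13), but 20³ = 8000 ≡ 5 (mod 39), not 31.

(←) This fails: take k = 34. Then 34³ = 39304 ≡ 31 (mod 39), yet 34 ≡ 8 (mod 13), not 7.

Neither implication holds.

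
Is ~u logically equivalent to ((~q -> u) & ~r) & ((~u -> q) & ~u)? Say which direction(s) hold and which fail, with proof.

(⟹) This fails. Under q = F, r = F, u = F, the left side is true but the right side is false.

(⟸) Assume the antecedent. If q is true, the antecedent forces (q = T, r = F, u = F), and ~u holds there. If q is false, the antecedent cannot hold. Either way ~u holds.

Only the converse holds.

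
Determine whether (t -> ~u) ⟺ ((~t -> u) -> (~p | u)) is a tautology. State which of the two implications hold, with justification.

Both directions fail.

Forward direction. This fails. Under u = F, p = T, t = T, the left side is true but the right side is false.

Converse. This fails. Under u = T, p = F, t = T, the left side is false but the right side is true.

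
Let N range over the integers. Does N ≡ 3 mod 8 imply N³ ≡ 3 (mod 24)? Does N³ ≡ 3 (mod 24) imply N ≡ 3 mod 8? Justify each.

(⟹) This fails: take N = 11. Then 11 ≡ 3 (mod 8), but 11³ = 1331 ≡ 11 (mod 24), not 3.

(⟸) Conversely, the residues r modulo 24 with r³ ≡ 3 (mod 24) are exactly {3}, and each is ≡ 3 (mod 8).

Only the converse holds.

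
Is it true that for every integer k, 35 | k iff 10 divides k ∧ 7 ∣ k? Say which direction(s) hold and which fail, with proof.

Converse. Suppose 10 ∣ k and 7 ∣ k. Any common multiple of 10 and 7 is a multiple of their lcm; here gcd(10, 7) = 1, so lcm(10, 7) = 10·7 = 70, so 70 ∣ k. Since 35 ∣ 70, it follows that 35 ∣ k.

Forward direction. This fails: take k = 35. Certainly 35 ∣ 35, but 10 ∤ 35.

Not equivalent: only (⇐) holds.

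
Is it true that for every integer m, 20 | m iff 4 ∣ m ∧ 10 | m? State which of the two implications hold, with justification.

(⇒) If 20 ∣ m, write m = 20q. Since 20 = 5·4, m = 4·(5q), so 4 ∣ m; and since 20 = 2·10, m = 10·(2q), so 10 ∣ m.

(⇐) Suppose 4 ∣ m and 10 ∣ m. Any common multiple of 4 and 10 is a multiple of their lcm; here lcm(4, 10) = 4·10/gcd(4, 10) = 40/2 = 20, so 20 ∣ m.

The biconditional holds.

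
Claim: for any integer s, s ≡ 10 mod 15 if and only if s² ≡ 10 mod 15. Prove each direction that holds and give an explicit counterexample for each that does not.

(⟸) This fails: take s = 5. Then 5² = 25 ≡ 10 (mod 15), yet 5 ≡ 5 (mod 15), not 10.

(⟹) Suppose s ≡ 10 mod 15. Write s = 15j + 10. Then (15j + 10)² = 225j² + 300j + 100 = 15(15j² + 20j + 6) + 10, so s² ≡ 10 (mod 15).

(⇒) holds; (⇐) fails.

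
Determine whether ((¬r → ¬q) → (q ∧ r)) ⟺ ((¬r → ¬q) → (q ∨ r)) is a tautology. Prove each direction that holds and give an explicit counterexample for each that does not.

(⟸) This fails. Under r = T, q = F, the left side is false but the right side is true.

(⟹) Assume the antecedent. If r is true, (¬r → ¬q) → (q ∨ r) reduces to true regardless of the other variables. If r is false, the antecedent forces (r = F, q = T), and (¬r → ¬q) → (q ∨ r) holds there. Either way (¬r → ¬q) → (q ∨ r) holds.

Only the forward direction holds.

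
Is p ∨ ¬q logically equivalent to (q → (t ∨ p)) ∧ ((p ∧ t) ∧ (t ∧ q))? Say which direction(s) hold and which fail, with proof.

(⟹) This fails. Under p = F, q = F, t = F, the left side is true but the right side is false.

(⟸) Assume the antecedent. If p is true, p ∨ ¬q reduces to true regardless of the other variables. If p is false, the antecedent cannot hold. Either way p ∨ ¬q holds.

Only the converse holds.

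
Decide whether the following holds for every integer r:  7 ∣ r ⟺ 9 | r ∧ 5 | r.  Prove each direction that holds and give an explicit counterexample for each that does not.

(⇒) fails and (⇐) fails.

[⇒] This fails: take r = 7. Certainly 7 ∣ 7, but 9 ∤ 7.

[⇐] This fails: take r = 45. Both 9 ∣ 45 and 5 ∣ 45, yet 45 is not a multiple of 7 (since 45 = 6·7 + 3), so 7 ∤ 45.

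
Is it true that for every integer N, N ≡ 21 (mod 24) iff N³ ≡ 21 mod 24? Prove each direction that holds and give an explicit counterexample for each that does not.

Equivalent; both directions hold.

(⇒) Suppose N ≡ 21 (mod 24). Write N = 24j + 21. Then (24j + 21)³ = 13824j³ + 36288j² + 31752j + 9261 = 24(576j³ + 1512j² + 1323j + 385) + 21, so N³ ≡ 21 (mod 24).

(⇐) Conversely, suppose N³ ≡ 21 (mod 24). The only residue r in {0, …, 23} with r³ ≡ 21 (mod 24) is r = 21, so N ≡ 21 (mod 24).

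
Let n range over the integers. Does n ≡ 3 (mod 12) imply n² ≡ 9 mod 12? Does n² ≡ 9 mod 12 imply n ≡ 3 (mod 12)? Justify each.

(⇒) holds; (⇐) fails.

Converse. This fails: take n = 9. Then 9² = 81 ≡ 9 (mod 12), yet 9 ≡ 9 (mod 12), not 3.

Forward direction. Suppose n ≡ 3 (mod 12). Write n = 12j + 3. Then (12j + 3)² = 144j² + 72j + 9 = 12(12j² + 6j) + 9, so n² ≡ 9 (mod 12).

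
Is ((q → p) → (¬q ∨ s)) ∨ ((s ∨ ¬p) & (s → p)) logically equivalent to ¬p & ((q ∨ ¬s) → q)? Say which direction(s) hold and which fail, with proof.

(⇒) fails; (⇐) holds.

Converse. Assume the antecedent. If q is true, the antecedent forces (q = T, p = F, s = F) or (q = T, p = F, s = T), and the consequent holds there. If q is false, the consequent reduces to true regardless of the other variables. Either way the consequent holds.

Forward direction. This fails. Under q = F, p = F, s = F, the left side is true but the right side is false.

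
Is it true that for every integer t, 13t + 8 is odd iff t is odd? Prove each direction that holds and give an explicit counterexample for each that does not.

Forward direction. Suppose 13t + 8 is odd. Since 13 is odd, 13t and t have the same parity, so 13t + 8 ≡ t + 8 (mod 2). As 8 is even, 13t + 8 is odd exactly when t is odd. Thus t is odd.

Converse. Suppose t is odd; write t = 2j + 1. Then 13t + 8 = 13·(2j + 1) + 8 = 2·13j + 21, which is odd.

Both directions hold.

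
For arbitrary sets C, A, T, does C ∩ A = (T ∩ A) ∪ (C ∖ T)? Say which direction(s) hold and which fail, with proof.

(⊆) holds; (⊇) fails.

Reverse inclusion. This inclusion fails. Take C = {1}, A = ∅, T = ∅; then 1 ∈ (T ∩ A) ∪ (C ∖ T) but 1 ∉ C ∩ A.

Forward inclusion. Let x ∈ C ∩ A. Then either x ∈ C ∩ A and x ∉ T; or x ∈ C ∩ A ∩ T. In each case x ∈ (T ∩ A) ∪ (C ∖ T), so C ∩ A ⊆ (T ∩ A) ∪ (C ∖ T).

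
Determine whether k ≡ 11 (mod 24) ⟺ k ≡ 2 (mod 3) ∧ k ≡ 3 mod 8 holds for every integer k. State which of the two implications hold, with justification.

Equivalent; both directions hold.

(←) If k ≡ 2 (mod 3) and k ≡ 3 (mod 8), then by the Chinese remainder theorem k ≡ 11 (mod 24). This is exactly k ≡ 11 (mod 24).

(→) Suppose k ≡ 11 (mod 24); write k = 24j + 11. Since 3 ∣ 24, reducing mod 3 gives k ≡ 11 ≡ 2 (mod 3); since 8 ∣ 24, reducing mod 8 gives k ≡ 11 ≡ 3 (mod 8).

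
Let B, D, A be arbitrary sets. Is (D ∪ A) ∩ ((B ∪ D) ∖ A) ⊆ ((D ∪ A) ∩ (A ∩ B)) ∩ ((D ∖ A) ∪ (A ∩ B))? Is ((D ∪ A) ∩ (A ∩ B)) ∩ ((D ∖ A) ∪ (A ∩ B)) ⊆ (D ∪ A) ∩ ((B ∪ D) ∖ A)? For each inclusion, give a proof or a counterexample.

Forward inclusion. This inclusion fails. Take B = ∅, D = {1}, A = ∅; then 1 ∈ (D ∪ A) ∩ ((B ∪ D) ∖ A) but 1 ∉ ((D ∪ A) ∩ (A ∩ B)) ∩ ((D ∖ A) ∪ (A ∩ B)).

Reverse inclusion. This inclusion fails. Take B = {1}, D = ∅, A = {1}; then 1 ∈ ((D ∪ A) ∩ (A ∩ B)) ∩ ((D ∖ A) ∪ (A ∩ B)) but 1 ∉ (D ∪ A) ∩ ((B ∪ D) ∖ A).

Both inclusions fail.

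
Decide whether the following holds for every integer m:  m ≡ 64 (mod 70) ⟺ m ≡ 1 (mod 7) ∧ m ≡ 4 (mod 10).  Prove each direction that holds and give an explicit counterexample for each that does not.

The biconditional holds.

[⇒] Suppose m ≡ 64 (mod 70); write m = 70j + 64. Since 7 ∣ 70, reducing mod 7 gives m ≡ 64 ≡ 1 (mod 7); since 10 ∣ 70, reducing mod 10 gives m ≡ 64 ≡ 4 (mod 10).

[⇐] Conversely, if m ≡ 1 (mod 7) and m ≡ 4 (mod 10), then by the Chinese remainder theorem m ≡ 64 (mod 70). This is exactly m ≡ 64 (mod 70).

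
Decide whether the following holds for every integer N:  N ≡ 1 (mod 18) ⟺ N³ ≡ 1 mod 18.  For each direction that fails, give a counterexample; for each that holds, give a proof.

(⇐) This fails: take N = 7. Then 7³ = 343 ≡ 1 (mod 18), yet 7 ≡ 7 (mod 18), not 1.

(⇒) Suppose N ≡ 1 (mod 18). Write N = 18j + 1. Then (18j + 1)³ = 5832j³ + 972j² + 54j + 1 = 18(324j³ + 54j² + 3j) + 1, so N³ ≡ 1 (mod 18).

(⇒) holds; (⇐) fails.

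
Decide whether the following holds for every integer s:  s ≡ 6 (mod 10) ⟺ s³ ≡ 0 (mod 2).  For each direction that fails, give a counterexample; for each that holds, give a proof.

(⇒) Suppose s ≡ 6 (mod 10). Then s³ ≡ 6³ = 216 (mod 10), and since 2 ∣ 10, also s³ ≡ 0 (mod 2).

(⇐) This fails: take s = 0. Then 0³ = 0 ≡ 0 (mod 2), yet 0 ≡ 0 (mod 10), not 6.

Not equivalent: only (⇒) holds.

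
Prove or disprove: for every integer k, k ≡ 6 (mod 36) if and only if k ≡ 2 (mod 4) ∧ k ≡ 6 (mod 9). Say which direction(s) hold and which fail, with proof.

The biconditional holds.

[⇐] If k ≡ 2 (mod 4) and k ≡ 6 (mod 9), then by the Chinese remainder theorem k ≡ 6 (mod 36). This is exactly k ≡ 6 (mod 36).

[⇒] Suppose k ≡ 6 (mod 36); write k = 36j + 6. Since 4 ∣ 36, reducing mod 4 gives k ≡ 6 ≡ 2 (mod 4); since 9 ∣ 36, reducing mod 9 gives k ≡ 6 (mod 9).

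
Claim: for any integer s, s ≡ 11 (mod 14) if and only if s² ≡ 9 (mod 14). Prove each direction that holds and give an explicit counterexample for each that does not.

(⇒) Suppose s ≡ 11 (mod 14). Write s = 14j + 11. Then (14j + 11)² = 196j² + 308j + 121 = 14(14j² + 22j + 8) + 9, so s² ≡ 9 (mod 14).

(⇐) This fails: take s = 3. Then 3² = 9 ≡ 9 (mod 14), yet 3 ≡ 3 (mod 14), not 11.

The forward direction holds; the converse fails.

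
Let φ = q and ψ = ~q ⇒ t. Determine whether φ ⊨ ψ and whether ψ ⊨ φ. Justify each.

[⇒] Assume the antecedent. If q is true, ~q ⇒ t reduces to true regardless of the other variables. If q is false, the antecedent cannot hold. Either way ~q ⇒ t holds.

[⇐] This fails. Under q = F, t = T, the left side is false but the right side is true.

(⇒) holds; (⇐) fails.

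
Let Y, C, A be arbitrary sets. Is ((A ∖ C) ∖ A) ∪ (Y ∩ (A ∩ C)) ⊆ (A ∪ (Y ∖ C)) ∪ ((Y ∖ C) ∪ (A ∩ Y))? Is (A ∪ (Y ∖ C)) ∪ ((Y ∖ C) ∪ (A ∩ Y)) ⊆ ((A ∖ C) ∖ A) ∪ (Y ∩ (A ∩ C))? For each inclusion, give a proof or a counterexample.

(⊆) Let x ∈ ((A ∖ C) ∖ A) ∪ (Y ∩ (A ∩ C)). Then x ∈ Y ∩ C ∩ A, from which x ∈ (A ∪ (Y ∖ C)) ∪ ((Y ∖ C) ∪ (A ∩ Y)).

(⊇) This inclusion fails. Take Y = {1}, C = ∅, A = ∅; then 1 ∈ (A ∪ (Y ∖ C)) ∪ ((Y ∖ C) ∪ (A ∩ Y)) but 1 ∉ ((A ∖ C) ∖ A) ∪ (Y ∩ (A ∩ C)).

The sets are not equal: only the forward inclusion holds.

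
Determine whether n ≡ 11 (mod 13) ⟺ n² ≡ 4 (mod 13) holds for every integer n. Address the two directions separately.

(⟹) Suppose n ≡ 11 (mod 13). Write n = 13j + 11. Then (13j + 11)² = 169j² + 286j + 121 = 13(13j² + 22j + 9) + 4, so n² ≡ 4 (mod 13).

(⟸) This fails: take n = 2. Then 2² = 4 ≡ 4 (mod 13), yet 2 ≡ 2 (mod 13), not 11.

(⇒) holds; (⇐) fails.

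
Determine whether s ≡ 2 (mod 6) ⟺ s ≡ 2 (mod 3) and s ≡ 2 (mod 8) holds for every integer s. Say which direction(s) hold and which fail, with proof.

Forward direction. This fails: s = 8 gives 8 ≡ 2 (mod 6) but 8 ≡ 0 (mod 8), so the conjunction on the right does not hold.

Converse. If s ≡ 2 (mod 3) and s ≡ 2 (mod 8), then by the Chinese remainder theorem s ≡ 2 (mod 24). Since 2 ≡ 2 (mod 6) and 6 ∣ 24, we get s ≡ 2 (mod 6).

Only the reverse direction holds.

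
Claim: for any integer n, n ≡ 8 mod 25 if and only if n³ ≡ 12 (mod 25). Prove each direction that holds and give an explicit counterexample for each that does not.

Both directions hold; the statement is true.

(→) Suppose n ≡ 8 mod 25. Write n = 25j + 8. Then (25j + 8)³ = 15625j³ + 15000j² + 4800j + 512 = 25(625j³ + 600j² + 192j + 20) + 12, so n³ ≡ 12 (mod 25).

(←) Conversely, suppose n³ ≡ 12 (mod 25). The only residue r in {0, …, 24} with r³ ≡ 12 (mod 25) is r = 8, so n ≡ 8 (mod 25).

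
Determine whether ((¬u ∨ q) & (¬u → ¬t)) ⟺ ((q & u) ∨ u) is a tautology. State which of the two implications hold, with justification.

Neither implication holds.

(→) This fails. Under t = F, q = F, u = F, the left side is true but the right side is false.

(←) This fails. Under t = F, q = F, u = T, the left side is false but the right side is true.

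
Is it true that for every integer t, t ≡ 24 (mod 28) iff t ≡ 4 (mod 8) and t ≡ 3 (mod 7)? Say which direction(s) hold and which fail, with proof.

Not equivalent: only (⇐) holds.

[⇒] This fails: t = 24 gives 24 ≡ 24 (mod 28) but 24 ≡ 0 (mod 8), so the conjunction on the right does not hold.

[⇐] Conversely, if t ≡ 4 (mod 8) and t ≡ 3 (mod 7), then by the Chinese remainder theorem t ≡ 52 (mod 56). Since 52 ≡ 24 (mod 28) and 28 ∣ 56, we get t ≡ 24 (mod 28).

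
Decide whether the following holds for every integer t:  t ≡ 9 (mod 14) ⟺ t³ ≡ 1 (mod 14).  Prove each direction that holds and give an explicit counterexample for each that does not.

The forward direction holds; the converse fails.

(→) Suppose t ≡ 9 (mod 14). Write t = 14j + 9. Then (14j + 9)³ = 2744j³ + 5292j² + 3402j + 729 = 14(196j³ + 378j² + 243j + 52) + 1, so t³ ≡ 1 (mod 14).

(←) This fails: take t = 1. Then 1³ = 1 ≡ 1 (mod 14), yet 1 ≡ 1 (mod 14), not 9.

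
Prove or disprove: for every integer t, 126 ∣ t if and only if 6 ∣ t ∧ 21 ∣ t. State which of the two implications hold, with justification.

[⇐] This fails: take t = 42. Both 6 ∣ 42 and 21 ∣ 42, yet 42 is not a multiple of 126 (since 42 = 0·126 + 42), so 126 ∤ 42.

[⇒] If 126 ∣ t, write t = 126q. Since 126 = 21·6, t = 6·(21q), so 6 ∣ t; and since 126 = 6·21, t = 21·(6q), so 21 ∣ t.

Not equivalent: only (⇒) holds.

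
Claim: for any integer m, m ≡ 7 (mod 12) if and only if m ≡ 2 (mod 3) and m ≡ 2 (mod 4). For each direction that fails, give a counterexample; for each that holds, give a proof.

(→) This fails: m = 7 gives 7 ≡ 7 (mod 12) but 7 ≡ 1 (mod 3), so the conjunction on the right does not hold.

(←) This fails: m = 2 satisfies both congruences on the right (2 ≡ 2 mod 3 and 2 ≡ 2 mod 4) yet 2 ≡ 2 (mod 12), not 7.

(⇒) fails and (⇐) fails.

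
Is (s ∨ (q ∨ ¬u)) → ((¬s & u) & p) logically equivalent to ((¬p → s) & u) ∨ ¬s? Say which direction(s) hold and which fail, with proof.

Only the forward direction holds.

(⇒) Assume the antecedent. If u is true, ((¬p → s) & u) ∨ ¬s reduces to true regardless of the other variables. If u is false, the antecedent cannot hold. Either way ((¬p → s) & u) ∨ ¬s holds.

(⇐) This fails. Under u = F, s = F, q = F, p = F, the left side is false but the right side is true.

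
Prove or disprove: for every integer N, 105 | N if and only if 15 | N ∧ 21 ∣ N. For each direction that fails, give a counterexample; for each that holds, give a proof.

(⟹) If 105 ∣ N, write N = 105q. Since 105 = 7·15, N = 15·(7q), so 15 ∣ N; and since 105 = 5·21, N = 21·(5q), so 21 ∣ N.

(⟸) Suppose 15 ∣ N and 21 ∣ N. Any common multiple of 15 and 21 is a multiple of their lcm; here lcm(15, 21) = 15·21/gcd(15, 21) = 315/3 = 105, so 105 ∣ N.

Both implications hold.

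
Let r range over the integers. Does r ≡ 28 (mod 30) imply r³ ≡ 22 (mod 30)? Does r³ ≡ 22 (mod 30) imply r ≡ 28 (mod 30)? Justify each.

Forward direction. Suppose r ≡ 28 (mod 30). Write r = 30j + 28. Then (30j + 28)³ = 27000j³ + 75600j² + 70560j + 21952 = 30(900j³ + 2520j² + 2352j + 731) + 22, so r³ ≡ 22 (mod 30).

Converse. Suppose r³ ≡ 22 (mod 30). The only residue r in {0, …, 29} with r³ ≡ 22 (mod 30) is r = 28, so r ≡ 28 (mod 30).

The biconditional holds.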